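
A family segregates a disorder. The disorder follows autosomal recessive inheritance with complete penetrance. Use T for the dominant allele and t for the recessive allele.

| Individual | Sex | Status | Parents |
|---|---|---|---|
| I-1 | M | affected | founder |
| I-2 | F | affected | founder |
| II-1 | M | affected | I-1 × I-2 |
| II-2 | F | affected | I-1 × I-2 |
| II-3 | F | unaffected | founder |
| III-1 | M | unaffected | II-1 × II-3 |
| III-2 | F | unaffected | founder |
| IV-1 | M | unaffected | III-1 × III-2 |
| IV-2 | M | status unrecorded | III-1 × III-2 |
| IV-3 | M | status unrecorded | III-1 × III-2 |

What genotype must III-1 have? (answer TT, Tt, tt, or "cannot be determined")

From phenotype alone, III-1 is TT or Tt.
III-1 is unaffected so carries T and received t from II-1 (tt), so III-1 is Tt.

Tt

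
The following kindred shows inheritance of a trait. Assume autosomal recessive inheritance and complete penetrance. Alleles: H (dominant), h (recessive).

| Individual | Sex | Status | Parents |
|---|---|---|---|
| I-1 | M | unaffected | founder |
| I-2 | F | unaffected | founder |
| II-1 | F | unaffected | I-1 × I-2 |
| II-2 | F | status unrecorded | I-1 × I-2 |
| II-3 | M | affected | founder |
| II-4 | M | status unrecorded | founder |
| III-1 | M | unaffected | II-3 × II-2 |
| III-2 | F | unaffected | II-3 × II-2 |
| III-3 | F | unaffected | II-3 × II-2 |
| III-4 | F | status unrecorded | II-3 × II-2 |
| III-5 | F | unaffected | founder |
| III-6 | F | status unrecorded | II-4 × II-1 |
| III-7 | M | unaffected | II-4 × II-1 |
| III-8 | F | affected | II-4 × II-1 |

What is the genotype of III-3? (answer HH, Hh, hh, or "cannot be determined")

From phenotype alone, III-3 is HH or Hh.
III-3 is unaffected so carries H and received h from II-3 (hh), so III-3 is Hh.

Hh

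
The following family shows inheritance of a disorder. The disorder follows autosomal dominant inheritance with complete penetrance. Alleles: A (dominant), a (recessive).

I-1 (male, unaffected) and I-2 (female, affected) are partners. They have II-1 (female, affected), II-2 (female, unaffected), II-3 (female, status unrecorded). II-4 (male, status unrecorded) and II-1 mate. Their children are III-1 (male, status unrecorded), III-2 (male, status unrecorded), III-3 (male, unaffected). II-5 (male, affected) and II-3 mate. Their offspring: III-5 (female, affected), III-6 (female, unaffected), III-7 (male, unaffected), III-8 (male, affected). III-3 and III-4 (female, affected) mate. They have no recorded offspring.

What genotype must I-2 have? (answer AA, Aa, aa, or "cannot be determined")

Aa

From phenotype alone, I-2 is AA or Aa.
I-2 is affected so carries A and passed a to II-2 (aa), so I-2 is Aa.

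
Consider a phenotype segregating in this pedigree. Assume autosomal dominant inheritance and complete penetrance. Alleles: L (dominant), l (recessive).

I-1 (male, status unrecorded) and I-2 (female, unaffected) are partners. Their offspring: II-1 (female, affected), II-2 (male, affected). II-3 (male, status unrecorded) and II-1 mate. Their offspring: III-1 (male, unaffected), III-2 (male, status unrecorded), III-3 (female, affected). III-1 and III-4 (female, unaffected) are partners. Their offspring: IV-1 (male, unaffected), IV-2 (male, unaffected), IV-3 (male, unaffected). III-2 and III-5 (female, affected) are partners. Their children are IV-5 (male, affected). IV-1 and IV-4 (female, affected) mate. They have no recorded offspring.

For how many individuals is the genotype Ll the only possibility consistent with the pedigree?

Obligate heterozygotes: II-1 is affected so carries L and received l from I-2 (ll), so II-1 is Ll; II-2 is affected so carries L and received l from I-2 (ll), so II-2 is Ll.
Every other individual is either homozygous by phenotype or has at least one consistent homozygous assignment, so the count is 2.

2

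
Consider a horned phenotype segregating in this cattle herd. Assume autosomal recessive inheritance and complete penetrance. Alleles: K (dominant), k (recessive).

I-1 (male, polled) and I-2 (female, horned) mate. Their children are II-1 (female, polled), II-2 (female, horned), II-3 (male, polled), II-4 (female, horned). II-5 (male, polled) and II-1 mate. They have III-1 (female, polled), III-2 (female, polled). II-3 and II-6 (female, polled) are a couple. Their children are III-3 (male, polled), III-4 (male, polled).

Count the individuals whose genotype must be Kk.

3

Obligate heterozygotes: I-1 is polled so carries K and passed k to II-2 (kk), so I-1 is Kk; II-1 is polled so carries K and received k from I-2 (kk), so II-1 is Kk; II-3 is polled so carries K and received k from I-2 (kk), so II-3 is Kk.
Every other individual is either homozygous by phenotype or has at least one consistent homozygous assignment, so the count is 3.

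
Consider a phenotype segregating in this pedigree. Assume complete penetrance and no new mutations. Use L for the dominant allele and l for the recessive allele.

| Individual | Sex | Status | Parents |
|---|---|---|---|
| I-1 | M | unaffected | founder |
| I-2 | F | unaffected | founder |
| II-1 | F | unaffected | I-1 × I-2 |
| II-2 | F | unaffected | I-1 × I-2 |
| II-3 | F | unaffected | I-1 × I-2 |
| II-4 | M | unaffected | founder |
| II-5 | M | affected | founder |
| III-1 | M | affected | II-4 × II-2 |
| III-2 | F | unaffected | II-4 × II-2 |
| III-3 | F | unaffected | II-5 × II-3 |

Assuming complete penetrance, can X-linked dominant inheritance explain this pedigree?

Under X-linked dominant, III-1 (affected, male) cannot arise from II-4 (unaffected) × II-2 (unaffected).

No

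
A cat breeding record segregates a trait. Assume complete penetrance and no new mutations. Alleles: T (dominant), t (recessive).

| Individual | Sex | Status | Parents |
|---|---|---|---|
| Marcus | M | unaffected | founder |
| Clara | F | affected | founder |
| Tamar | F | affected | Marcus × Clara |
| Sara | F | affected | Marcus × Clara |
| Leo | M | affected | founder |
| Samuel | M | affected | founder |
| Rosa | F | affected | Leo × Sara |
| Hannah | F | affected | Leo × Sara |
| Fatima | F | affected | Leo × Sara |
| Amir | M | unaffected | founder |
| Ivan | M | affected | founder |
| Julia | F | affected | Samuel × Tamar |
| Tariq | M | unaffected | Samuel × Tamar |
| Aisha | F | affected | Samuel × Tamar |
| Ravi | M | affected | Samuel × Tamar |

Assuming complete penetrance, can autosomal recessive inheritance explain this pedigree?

Under autosomal recessive, Tariq (unaffected, male) cannot arise from Samuel (affected) × Tamar (affected).

No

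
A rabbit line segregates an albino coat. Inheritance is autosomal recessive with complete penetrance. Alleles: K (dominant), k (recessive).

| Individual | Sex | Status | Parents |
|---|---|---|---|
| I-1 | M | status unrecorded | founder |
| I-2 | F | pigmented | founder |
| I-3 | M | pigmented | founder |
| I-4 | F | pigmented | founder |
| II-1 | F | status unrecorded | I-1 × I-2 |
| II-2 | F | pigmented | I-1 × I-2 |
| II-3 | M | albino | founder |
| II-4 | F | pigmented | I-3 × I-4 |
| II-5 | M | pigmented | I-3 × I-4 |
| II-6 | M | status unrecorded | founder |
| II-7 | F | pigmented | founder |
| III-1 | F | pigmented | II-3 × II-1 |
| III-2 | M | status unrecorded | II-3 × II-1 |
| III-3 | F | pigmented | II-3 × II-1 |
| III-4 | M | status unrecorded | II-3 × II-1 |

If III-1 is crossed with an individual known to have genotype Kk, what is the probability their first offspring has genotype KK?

1/4

III-1 is pigmented so carries K and received k from II-3 (kk), so III-1 is Kk.
The cross gives 1/4 KK : 1/2 Kk : 1/4 kk, so P(offspring has genotype KK) = 1/4.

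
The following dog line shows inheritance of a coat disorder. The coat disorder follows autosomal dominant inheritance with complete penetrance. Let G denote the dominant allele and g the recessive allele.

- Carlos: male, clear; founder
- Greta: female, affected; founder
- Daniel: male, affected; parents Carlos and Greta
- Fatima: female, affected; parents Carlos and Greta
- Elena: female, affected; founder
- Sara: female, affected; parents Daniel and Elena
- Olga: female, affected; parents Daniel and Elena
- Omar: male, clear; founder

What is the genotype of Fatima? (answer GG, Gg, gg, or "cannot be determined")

Gg

From phenotype alone, Fatima is GG or Gg.
Fatima is affected so carries G and received g from Carlos (gg), so Fatima is Gg.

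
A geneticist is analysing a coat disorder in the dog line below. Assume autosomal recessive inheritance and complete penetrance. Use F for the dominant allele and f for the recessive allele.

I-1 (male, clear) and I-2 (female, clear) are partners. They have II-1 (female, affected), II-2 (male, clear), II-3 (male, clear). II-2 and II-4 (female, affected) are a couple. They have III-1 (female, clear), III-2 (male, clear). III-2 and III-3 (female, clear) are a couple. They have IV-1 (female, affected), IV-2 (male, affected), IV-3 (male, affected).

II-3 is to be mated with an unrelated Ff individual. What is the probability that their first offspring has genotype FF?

1/3

I-1 is clear so carries F and passed f to II-1 (ff), so I-1 is Ff.
I-2 is clear so carries F and passed f to II-1 (ff), so I-2 is Ff.
II-3 is a clear offspring of I-1 (Ff) × I-2 (Ff), whose cross gives 1/4 FF : 1/2 Ff : 1/4 ff; conditioning on being clear, II-3 is FF with probability 1/3, Ff with probability 2/3.
Summing over parental genotype combinations, P(offspring has genotype FF) = 1/3·1/2 + 2/3·1/4 = 1/3.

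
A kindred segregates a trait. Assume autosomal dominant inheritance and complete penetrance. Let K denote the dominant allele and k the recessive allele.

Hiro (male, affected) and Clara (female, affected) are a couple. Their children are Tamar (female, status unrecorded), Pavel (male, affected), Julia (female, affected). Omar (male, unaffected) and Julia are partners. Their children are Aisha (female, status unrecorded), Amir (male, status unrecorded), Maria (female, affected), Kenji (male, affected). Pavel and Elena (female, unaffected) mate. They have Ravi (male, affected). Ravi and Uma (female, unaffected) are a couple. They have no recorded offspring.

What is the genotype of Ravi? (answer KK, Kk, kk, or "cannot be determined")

Kk

From phenotype alone, Ravi is KK or Kk.
Ravi is affected so carries K and received k from Elena (kk), so Ravi is Kk.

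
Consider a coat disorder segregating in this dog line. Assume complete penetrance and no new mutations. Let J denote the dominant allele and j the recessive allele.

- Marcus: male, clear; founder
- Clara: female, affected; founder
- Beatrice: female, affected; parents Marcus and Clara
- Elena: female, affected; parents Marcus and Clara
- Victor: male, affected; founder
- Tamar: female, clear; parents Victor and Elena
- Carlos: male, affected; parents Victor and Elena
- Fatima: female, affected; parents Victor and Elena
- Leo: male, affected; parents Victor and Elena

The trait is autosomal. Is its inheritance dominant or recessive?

Victor and Elena are both affected yet have a clear child Tamar. Under a recessive model two affected parents are homozygous and every child would be affected, so the trait cannot be recessive.

dominant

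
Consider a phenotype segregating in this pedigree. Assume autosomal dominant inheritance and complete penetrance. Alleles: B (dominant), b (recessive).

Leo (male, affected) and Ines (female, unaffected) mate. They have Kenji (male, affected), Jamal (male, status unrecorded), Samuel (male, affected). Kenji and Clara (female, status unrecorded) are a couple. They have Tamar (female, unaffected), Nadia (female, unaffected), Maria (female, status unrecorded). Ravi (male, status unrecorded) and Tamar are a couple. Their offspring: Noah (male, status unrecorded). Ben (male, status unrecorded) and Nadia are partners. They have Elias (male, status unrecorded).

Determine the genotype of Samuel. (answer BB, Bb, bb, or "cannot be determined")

From phenotype alone, Samuel is BB or Bb.
Samuel is affected so carries B and received b from Ines (bb), so Samuel is Bb.

Bb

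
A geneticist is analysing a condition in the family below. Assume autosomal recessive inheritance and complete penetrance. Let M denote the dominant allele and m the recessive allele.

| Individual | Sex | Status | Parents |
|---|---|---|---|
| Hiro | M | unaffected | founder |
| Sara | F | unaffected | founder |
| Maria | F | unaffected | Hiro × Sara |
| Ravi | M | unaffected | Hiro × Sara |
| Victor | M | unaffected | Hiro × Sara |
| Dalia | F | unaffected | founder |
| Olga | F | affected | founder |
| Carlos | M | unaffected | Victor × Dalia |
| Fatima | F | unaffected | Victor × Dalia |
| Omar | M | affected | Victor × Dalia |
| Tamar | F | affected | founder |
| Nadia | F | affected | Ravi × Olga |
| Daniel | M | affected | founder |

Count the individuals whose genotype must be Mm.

Obligate heterozygotes: Ravi is unaffected so carries M and passed m to Nadia (mm), so Ravi is Mm; Victor is unaffected so carries M and passed m to Omar (mm), so Victor is Mm; Dalia is unaffected so carries M and passed m to Omar (mm), so Dalia is Mm.
Every other individual is either homozygous by phenotype or has at least one consistent homozygous assignment, so the count is 3.

3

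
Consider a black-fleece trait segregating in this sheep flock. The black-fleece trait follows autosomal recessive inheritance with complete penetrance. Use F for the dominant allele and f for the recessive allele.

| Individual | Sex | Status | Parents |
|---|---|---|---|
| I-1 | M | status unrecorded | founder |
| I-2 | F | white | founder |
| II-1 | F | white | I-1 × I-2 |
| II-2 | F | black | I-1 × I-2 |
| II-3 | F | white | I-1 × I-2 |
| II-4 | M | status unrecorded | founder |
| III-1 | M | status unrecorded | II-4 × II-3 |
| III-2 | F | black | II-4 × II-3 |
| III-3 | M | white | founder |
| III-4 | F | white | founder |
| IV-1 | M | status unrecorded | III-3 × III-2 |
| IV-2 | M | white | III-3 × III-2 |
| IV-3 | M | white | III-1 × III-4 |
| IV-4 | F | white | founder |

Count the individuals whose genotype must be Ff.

3

Obligate heterozygotes: I-2 is white so carries F and passed f to II-2 (ff), so I-2 is Ff; II-3 is white so carries F and passed f to III-2 (ff), so II-3 is Ff; IV-2 is white so carries F and received f from III-2 (ff), so IV-2 is Ff.
Every other individual is either homozygous by phenotype or has at least one consistent homozygous assignment, so the count is 3.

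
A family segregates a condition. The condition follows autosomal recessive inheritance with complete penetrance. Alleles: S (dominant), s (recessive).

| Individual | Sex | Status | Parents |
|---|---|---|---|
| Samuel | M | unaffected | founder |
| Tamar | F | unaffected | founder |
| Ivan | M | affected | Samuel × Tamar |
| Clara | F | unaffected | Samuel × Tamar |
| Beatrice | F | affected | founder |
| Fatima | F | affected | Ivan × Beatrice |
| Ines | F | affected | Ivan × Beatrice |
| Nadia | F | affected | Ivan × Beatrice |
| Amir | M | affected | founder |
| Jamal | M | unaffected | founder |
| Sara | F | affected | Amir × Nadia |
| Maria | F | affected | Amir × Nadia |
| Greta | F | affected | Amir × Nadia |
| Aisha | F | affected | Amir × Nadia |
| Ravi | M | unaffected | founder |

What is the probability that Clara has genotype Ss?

2/3

Samuel is unaffected so carries S and passed s to Ivan (ss), so Samuel is Ss.
Tamar is unaffected so carries S and passed s to Ivan (ss), so Tamar is Ss.
Their cross gives offspring ratios 1/4 SS : 1/2 Ss : 1/4 ss. Conditioning on Clara being unaffected, P(Ss) = 1/2 / 3/4 = 2/3.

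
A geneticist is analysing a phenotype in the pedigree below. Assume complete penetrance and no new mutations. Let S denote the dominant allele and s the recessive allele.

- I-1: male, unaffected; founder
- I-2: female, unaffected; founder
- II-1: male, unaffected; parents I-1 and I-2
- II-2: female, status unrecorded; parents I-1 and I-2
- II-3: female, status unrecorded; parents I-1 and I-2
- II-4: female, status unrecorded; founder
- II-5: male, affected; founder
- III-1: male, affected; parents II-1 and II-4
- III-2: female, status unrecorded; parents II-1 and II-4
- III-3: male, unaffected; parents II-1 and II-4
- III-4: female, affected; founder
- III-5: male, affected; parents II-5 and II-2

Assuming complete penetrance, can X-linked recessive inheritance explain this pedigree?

Yes

A consistent assignment under X-linked recessive exists: I-1 X^S Y, I-2 X^S X^s, II-1 X^S Y, II-2 X^S X^s, II-3 X^S X^S, II-4 X^S X^s, II-5 X^s Y, III-1 X^s Y, III-2 X^S X^S, III-3 X^S Y, III-4 X^s X^s, III-5 X^s Y.
In this assignment every recorded phenotype matches its genotype and every non-founder's genotype is obtainable from its parents' genotypes, so the pedigree is consistent.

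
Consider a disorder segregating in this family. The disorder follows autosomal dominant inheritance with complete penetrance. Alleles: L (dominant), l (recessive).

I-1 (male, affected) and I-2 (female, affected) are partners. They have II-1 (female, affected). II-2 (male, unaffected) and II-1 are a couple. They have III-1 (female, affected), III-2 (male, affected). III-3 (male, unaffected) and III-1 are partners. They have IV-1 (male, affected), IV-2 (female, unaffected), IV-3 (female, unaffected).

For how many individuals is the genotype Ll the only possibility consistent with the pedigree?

3

Obligate heterozygotes: III-1 is affected so carries L and received l from II-2 (ll), so III-1 is Ll; III-2 is affected so carries L and received l from II-2 (ll), so III-2 is Ll; IV-1 is affected so carries L and received l from III-3 (ll), so IV-1 is Ll.
Every other individual is either homozygous by phenotype or has at least one consistent homozygous assignment, so the count is 3.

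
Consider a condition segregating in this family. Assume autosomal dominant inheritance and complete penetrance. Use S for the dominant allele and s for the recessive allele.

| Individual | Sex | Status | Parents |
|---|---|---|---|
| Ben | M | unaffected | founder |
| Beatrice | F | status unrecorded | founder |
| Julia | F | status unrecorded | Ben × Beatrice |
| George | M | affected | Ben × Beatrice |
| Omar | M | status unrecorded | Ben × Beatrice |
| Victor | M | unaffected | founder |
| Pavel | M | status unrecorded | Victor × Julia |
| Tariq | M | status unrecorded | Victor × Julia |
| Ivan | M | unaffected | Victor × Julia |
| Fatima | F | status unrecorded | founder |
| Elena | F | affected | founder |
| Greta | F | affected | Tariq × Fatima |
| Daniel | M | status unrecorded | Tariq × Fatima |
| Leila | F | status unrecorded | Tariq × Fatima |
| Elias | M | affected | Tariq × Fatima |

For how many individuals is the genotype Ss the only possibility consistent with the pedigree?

1

Obligate heterozygotes: George is affected so carries S and received s from Ben (ss), so George is Ss.
Every other individual is either homozygous by phenotype or has at least one consistent homozygous assignment, so the count is 1.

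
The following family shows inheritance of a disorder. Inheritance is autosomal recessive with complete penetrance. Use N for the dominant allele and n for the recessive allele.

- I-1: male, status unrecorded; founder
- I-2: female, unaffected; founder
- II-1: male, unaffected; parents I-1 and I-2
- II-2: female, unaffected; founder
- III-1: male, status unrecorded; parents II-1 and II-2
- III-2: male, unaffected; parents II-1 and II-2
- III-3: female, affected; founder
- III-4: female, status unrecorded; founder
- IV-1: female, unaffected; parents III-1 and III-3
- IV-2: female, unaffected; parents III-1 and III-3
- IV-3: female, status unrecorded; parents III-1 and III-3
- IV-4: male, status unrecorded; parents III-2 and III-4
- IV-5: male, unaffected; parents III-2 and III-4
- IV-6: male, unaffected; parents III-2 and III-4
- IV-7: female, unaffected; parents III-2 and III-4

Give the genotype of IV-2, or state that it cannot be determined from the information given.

From phenotype alone, IV-2 is NN or Nn.
IV-2 is unaffected so carries N and received n from III-3 (nn), so IV-2 is Nn.

Nn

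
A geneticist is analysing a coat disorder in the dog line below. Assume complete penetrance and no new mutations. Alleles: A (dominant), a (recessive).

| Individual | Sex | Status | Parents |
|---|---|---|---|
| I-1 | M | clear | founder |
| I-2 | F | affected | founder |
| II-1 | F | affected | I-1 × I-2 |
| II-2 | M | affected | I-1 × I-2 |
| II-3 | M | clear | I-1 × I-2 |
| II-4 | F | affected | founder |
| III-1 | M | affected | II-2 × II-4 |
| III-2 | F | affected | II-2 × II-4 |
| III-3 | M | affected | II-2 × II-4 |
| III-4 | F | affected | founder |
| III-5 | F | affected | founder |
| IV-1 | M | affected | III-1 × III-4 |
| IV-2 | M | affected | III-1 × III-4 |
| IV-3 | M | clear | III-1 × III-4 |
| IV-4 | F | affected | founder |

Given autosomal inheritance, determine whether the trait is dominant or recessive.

III-1 and III-4 are both affected yet have a clear child IV-3. Under a recessive model two affected parents are homozygous and every child would be affected, so the trait cannot be recessive.

dominant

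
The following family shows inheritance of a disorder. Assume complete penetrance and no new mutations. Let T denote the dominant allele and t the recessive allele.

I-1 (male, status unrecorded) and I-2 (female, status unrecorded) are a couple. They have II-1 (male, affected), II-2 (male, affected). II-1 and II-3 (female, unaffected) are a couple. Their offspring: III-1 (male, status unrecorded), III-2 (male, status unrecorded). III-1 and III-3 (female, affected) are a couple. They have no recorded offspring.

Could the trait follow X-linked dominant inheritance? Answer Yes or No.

A consistent assignment under X-linked dominant exists: I-1 X^T Y, I-2 X^T X^T, II-1 X^T Y, II-2 X^T Y, II-3 X^t X^t, III-1 X^t Y, III-2 X^t Y, III-3 X^T X^T.
In this assignment every recorded phenotype matches its genotype and every non-founder's genotype is obtainable from its parents' genotypes, so the pedigree is consistent.

Yes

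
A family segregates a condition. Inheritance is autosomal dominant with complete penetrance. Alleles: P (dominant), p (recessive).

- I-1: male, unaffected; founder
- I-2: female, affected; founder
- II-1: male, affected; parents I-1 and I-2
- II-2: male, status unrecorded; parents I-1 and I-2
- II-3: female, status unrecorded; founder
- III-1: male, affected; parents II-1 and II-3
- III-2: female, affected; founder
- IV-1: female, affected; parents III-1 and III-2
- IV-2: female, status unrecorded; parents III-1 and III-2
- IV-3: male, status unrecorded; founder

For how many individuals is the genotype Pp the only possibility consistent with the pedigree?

Obligate heterozygotes: II-1 is affected so carries P and received p from I-1 (pp), so II-1 is Pp.
Every other individual is either homozygous by phenotype or has at least one consistent homozygous assignment, so the count is 1.

1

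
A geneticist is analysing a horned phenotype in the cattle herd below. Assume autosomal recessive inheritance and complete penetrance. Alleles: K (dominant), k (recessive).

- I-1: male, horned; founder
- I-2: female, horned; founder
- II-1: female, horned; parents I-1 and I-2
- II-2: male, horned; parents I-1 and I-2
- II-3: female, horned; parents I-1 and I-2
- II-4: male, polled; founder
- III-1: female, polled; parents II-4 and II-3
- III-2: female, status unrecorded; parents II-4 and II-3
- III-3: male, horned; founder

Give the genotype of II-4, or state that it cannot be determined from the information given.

cannot be determined

II-4's phenotype allows KK or Kk, and no parent or child forces a single allele at both positions; consistent genotype assignments exist with II-4 as KK or Kk.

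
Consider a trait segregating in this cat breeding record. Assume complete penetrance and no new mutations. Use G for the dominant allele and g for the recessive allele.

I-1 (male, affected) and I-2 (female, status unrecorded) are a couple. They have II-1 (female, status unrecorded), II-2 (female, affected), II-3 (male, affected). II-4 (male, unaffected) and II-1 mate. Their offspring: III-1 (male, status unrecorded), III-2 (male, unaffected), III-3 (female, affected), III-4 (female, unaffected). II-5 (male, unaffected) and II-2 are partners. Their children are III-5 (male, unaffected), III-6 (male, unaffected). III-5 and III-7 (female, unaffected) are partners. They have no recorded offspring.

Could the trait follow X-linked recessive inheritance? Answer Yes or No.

No

Under X-linked recessive, III-3 (affected, female) cannot arise from II-4 (unaffected) × II-1 (unrecorded).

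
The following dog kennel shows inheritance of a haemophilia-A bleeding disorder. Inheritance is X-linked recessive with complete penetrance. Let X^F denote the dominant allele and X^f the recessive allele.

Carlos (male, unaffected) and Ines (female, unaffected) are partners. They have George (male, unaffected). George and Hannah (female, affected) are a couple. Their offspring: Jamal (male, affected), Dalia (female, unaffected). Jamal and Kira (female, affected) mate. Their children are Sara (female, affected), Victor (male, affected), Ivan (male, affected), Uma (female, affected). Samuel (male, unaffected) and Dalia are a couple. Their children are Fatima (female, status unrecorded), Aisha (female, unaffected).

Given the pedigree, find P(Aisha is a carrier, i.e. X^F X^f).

1/2

Samuel is unaffected, so Samuel is X^F Y.
Dalia is unaffected so carries F and received f from Hannah (X^f X^f), so Dalia is X^F X^f.
Their cross gives offspring ratios 1/2 X^F X^F : 1/2 X^F X^f. Conditioning on Aisha being unaffected, P(X^F X^f) = 1/2 / 1 = 1/2.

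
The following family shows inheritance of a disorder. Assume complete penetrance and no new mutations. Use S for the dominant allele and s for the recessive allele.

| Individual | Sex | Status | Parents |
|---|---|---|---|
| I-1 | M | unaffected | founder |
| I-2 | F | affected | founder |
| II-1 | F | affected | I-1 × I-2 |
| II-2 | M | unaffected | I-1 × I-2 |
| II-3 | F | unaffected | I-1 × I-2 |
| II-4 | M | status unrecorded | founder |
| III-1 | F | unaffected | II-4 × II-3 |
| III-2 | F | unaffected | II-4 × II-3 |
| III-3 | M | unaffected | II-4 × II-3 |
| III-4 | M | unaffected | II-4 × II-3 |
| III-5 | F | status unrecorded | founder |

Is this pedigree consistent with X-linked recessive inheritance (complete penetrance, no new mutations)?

Under X-linked recessive, II-1 (affected, female) cannot arise from I-1 (unaffected) × I-2 (affected).

No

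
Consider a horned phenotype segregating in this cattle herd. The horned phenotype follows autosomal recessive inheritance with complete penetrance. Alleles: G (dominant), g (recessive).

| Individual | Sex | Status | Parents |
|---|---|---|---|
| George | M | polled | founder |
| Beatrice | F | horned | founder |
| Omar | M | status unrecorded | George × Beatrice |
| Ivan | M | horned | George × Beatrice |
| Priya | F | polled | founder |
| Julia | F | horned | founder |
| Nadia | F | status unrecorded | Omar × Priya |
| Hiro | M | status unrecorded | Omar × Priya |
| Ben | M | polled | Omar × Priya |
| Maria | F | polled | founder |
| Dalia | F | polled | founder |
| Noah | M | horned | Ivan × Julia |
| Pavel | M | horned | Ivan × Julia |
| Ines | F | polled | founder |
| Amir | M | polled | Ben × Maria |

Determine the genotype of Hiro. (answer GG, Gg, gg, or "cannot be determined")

cannot be determined

Hiro's phenotype is unrecorded, and no parent or child forces a single allele at both positions; consistent genotype assignments exist with Hiro as GG or Gg or gg.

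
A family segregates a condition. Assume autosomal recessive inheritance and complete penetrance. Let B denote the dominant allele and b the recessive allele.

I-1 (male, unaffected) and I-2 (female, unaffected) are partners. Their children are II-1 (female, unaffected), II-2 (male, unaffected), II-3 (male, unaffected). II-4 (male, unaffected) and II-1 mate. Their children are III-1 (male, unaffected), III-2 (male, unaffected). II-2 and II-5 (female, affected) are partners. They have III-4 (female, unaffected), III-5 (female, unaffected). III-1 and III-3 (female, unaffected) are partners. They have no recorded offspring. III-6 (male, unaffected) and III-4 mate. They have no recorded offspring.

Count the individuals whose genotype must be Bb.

2

Obligate heterozygotes: III-4 is unaffected so carries B and received b from II-5 (bb), so III-4 is Bb; III-5 is unaffected so carries B and received b from II-5 (bb), so III-5 is Bb.
Every other individual is either homozygous by phenotype or has at least one consistent homozygous assignment, so the count is 2.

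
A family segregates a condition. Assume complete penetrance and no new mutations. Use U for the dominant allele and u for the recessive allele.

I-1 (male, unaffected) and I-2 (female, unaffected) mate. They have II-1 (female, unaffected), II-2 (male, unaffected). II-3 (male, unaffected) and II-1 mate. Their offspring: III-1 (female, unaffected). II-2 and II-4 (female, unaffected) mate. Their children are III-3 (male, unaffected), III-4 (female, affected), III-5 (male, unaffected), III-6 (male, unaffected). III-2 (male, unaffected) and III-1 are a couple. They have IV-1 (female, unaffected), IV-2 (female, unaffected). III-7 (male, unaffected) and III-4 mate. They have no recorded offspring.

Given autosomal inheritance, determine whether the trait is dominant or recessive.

II-2 and II-4 are both unaffected yet have an affected child III-4. Under dominance, an affected child requires at least one affected parent, so the trait cannot be dominant.

recessive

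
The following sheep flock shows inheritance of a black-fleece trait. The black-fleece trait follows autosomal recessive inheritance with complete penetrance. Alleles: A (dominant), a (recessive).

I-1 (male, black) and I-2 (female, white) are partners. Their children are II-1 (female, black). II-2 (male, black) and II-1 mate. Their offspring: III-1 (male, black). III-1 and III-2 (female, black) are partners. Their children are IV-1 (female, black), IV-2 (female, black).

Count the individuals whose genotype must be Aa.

1

Obligate heterozygotes: I-2 is white so carries A and passed a to II-1 (aa), so I-2 is Aa.
Every other individual is either homozygous by phenotype or has at least one consistent homozygous assignment, so the count is 1.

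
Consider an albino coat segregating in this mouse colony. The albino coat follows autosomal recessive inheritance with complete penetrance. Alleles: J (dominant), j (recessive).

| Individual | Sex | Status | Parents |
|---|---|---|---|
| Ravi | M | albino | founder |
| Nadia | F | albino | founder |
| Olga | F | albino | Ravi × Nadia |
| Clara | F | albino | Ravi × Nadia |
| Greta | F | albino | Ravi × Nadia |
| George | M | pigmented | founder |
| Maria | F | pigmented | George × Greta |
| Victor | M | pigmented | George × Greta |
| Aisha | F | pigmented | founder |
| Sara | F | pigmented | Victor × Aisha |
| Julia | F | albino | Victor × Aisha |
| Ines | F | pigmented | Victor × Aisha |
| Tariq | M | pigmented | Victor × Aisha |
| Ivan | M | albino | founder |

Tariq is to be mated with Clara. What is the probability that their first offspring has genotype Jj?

2/3

Victor is pigmented so carries J and received j from Greta (jj), so Victor is Jj.
Aisha is pigmented so carries J and passed j to Julia (jj), so Aisha is Jj.
Tariq is a pigmented offspring of Victor (Jj) × Aisha (Jj), whose cross gives 1/4 JJ : 1/2 Jj : 1/4 jj; conditioning on being pigmented, Tariq is JJ with probability 1/3, Jj with probability 2/3.
Clara is albino, so Clara is jj.
Summing over parental genotype combinations, P(offspring has genotype Jj) = 1/3·1 + 2/3·1/2 = 2/3.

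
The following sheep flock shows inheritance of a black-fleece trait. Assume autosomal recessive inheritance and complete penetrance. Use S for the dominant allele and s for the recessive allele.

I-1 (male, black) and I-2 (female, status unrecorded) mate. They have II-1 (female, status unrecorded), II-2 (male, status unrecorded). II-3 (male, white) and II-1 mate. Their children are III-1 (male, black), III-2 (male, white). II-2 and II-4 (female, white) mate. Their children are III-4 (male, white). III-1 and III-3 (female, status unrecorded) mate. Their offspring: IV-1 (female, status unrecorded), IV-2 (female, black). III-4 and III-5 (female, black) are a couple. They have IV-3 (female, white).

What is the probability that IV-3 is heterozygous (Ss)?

1

IV-3 is white so carries S and received s from III-5 (ss), so IV-3 is Ss, giving P(Ss) = 1.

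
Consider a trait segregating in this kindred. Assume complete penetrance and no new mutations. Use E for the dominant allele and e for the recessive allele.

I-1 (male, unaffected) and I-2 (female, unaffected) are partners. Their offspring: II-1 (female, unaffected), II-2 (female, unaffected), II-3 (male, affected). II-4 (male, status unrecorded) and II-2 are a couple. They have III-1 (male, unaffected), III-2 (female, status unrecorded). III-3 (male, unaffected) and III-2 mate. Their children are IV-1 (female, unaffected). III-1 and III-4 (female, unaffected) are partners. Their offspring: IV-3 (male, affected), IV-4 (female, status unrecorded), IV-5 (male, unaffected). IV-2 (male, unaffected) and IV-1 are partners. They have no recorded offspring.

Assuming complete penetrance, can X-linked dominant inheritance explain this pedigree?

Under X-linked dominant, II-3 (affected, male) cannot arise from I-1 (unaffected) × I-2 (unaffected).

No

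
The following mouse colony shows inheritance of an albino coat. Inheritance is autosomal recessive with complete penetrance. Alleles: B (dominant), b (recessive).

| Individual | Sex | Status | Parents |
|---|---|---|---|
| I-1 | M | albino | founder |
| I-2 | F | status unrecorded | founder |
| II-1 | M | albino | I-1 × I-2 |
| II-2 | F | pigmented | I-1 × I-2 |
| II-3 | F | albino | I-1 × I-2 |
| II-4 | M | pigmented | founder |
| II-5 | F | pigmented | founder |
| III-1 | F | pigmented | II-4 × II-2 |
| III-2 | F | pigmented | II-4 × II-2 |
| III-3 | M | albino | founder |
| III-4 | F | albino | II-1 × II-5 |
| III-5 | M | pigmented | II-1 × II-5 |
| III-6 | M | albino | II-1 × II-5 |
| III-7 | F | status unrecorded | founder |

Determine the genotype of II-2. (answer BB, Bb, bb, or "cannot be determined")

Bb

From phenotype alone, II-2 is BB or Bb.
II-2 is pigmented so carries B and received b from I-1 (bb), so II-2 is Bb.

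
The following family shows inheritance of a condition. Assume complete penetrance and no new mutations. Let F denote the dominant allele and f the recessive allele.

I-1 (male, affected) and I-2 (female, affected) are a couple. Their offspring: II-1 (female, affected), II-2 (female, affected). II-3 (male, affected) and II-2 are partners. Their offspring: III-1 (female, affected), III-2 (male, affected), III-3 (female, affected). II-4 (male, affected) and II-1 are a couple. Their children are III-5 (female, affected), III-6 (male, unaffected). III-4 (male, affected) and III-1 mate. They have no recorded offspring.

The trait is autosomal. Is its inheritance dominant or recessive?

dominant

II-4 and II-1 are both affected yet have an unaffected child III-6. Under a recessive model two affected parents are homozygous and every child would be affected, so the trait cannot be recessive.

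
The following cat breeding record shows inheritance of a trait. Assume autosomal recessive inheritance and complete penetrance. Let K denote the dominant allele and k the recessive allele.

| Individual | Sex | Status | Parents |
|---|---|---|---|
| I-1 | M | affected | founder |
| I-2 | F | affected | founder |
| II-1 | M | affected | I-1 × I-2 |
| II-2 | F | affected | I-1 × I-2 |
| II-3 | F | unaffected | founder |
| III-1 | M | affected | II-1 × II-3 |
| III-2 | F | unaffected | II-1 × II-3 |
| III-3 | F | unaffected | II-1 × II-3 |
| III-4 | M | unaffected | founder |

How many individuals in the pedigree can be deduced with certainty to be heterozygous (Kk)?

3

Obligate heterozygotes: II-3 is unaffected so carries K and passed k to III-1 (kk), so II-3 is Kk; III-2 is unaffected so carries K and received k from II-1 (kk), so III-2 is Kk; III-3 is unaffected so carries K and received k from II-1 (kk), so III-3 is Kk.
Every other individual is either homozygous by phenotype or has at least one consistent homozygous assignment, so the count is 3.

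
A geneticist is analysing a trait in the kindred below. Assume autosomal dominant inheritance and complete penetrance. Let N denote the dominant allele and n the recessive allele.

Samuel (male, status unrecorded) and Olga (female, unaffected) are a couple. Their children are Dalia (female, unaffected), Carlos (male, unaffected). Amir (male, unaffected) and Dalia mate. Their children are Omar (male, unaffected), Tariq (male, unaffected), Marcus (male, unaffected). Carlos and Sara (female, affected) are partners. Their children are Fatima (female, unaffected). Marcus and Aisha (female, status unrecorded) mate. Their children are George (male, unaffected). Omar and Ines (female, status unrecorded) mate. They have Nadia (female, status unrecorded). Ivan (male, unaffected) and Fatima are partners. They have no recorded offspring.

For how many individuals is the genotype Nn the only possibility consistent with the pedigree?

Obligate heterozygotes: Sara is affected so carries N and passed n to Fatima (nn), so Sara is Nn.
Every other individual is either homozygous by phenotype or has at least one consistent homozygous assignment, so the count is 1.

1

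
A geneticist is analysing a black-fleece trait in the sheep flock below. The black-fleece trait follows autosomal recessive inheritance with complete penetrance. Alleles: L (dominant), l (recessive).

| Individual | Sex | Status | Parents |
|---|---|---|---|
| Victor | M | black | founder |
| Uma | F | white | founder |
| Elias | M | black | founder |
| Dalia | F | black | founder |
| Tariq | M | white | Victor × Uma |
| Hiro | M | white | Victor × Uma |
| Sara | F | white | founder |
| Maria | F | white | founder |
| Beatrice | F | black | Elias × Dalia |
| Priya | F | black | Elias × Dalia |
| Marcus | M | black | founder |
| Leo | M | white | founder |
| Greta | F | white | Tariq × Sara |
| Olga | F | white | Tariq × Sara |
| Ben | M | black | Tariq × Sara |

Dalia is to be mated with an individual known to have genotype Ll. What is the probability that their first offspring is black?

Dalia is black, so Dalia is ll.
The cross gives 1/2 Ll : 1/2 ll, so P(offspring is black) = 1/2.

1/2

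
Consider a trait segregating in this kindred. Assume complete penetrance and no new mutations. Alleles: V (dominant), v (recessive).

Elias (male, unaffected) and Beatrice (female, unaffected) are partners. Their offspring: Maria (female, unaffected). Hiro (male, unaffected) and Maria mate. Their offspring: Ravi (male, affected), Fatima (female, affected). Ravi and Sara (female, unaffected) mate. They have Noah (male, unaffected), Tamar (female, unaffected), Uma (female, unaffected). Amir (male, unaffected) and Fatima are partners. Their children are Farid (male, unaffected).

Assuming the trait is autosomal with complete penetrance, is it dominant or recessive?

recessive

Hiro and Maria are both unaffected yet have an affected child Ravi. Under dominance, an affected child requires at least one affected parent, so the trait cannot be dominant.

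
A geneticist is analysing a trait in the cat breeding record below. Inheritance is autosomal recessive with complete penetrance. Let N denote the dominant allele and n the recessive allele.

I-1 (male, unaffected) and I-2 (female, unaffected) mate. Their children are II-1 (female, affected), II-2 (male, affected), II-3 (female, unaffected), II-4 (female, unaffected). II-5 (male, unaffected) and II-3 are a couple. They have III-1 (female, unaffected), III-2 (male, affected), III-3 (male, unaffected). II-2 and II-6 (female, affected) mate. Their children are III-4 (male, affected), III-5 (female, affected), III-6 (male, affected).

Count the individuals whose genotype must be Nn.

Obligate heterozygotes: I-1 is unaffected so carries N and passed n to II-1 (nn), so I-1 is Nn; I-2 is unaffected so carries N and passed n to II-1 (nn), so I-2 is Nn; II-3 is unaffected so carries N and passed n to III-2 (nn), so II-3 is Nn; II-5 is unaffected so carries N and passed n to III-2 (nn), so II-5 is Nn.
Every other individual is either homozygous by phenotype or has at least one consistent homozygous assignment, so the count is 4.

4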